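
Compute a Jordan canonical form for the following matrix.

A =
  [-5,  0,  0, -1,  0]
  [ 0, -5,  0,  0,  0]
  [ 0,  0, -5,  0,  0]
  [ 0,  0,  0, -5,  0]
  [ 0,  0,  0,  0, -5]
J_2(-5) ⊕ J_1(-5) ⊕ J_1(-5) ⊕ J_1(-5)

The characteristic polynomial is
  det(x·I − A) = x^5 + 25*x^4 + 250*x^3 + 1250*x^2 + 3125*x + 3125 = (x + 5)^5

Eigenvalues and multiplicities (the geometric multiplicity of λ is n − rank(A − λI), which equals the number of Jordan blocks for λ):
  λ = -5: algebraic multiplicity = 5, geometric multiplicity = 4

Determining the block sizes for each eigenvalue:
  λ = -5: 4 blocks summing to 5 forces exactly one block of size 2 and the rest size 1 → block sizes [2, 1, 1, 1]

Assembling the blocks gives a Jordan form
J =
  [-5,  1,  0,  0,  0]
  [ 0, -5,  0,  0,  0]
  [ 0,  0, -5,  0,  0]
  [ 0,  0,  0, -5,  0]
  [ 0,  0,  0,  0, -5]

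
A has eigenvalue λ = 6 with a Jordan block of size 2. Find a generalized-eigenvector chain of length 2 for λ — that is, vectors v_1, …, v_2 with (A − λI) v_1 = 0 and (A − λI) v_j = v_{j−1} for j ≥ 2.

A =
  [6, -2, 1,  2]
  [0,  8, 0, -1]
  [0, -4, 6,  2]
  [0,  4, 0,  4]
A Jordan chain for λ = 6 of length 2:
v_1 = (-2, 2, -4, 4)ᵀ
v_2 = (0, 1, 0, 0)ᵀ

Let N = A − (6)·I. We want v_2 with N^2 v_2 = 0 but N^1 v_2 ≠ 0; then v_{j-1} := N · v_j for j = 2, …, 2.

Pick v_2 = (0, 1, 0, 0)ᵀ.
Then v_1 = N · v_2 = (-2, 2, -4, 4)ᵀ.

Sanity check: (A − (6)·I) v_1 = (0, 0, 0, 0)ᵀ = 0. ✓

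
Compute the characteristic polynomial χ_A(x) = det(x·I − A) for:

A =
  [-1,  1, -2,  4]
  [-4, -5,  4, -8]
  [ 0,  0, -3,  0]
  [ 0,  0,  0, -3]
x^4 + 12*x^3 + 54*x^2 + 108*x + 81

Expanding det(x·I − A) (e.g. by cofactor expansion or by noting that A is similar to its Jordan form J, which has the same characteristic polynomial as A) gives
  χ_A(x) = x^4 + 12*x^3 + 54*x^2 + 108*x + 81
which factors as (x + 3)^4. The eigenvalues (with algebraic multiplicities) are λ = -3 with multiplicity 4.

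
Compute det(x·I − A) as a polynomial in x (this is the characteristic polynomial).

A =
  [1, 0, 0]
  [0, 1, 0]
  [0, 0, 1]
x^3 - 3*x^2 + 3*x - 1

Expanding det(x·I − A) (e.g. by cofactor expansion or by noting that A is similar to its Jordan form J, which has the same characteristic polynomial as A) gives
  χ_A(x) = x^3 - 3*x^2 + 3*x - 1
which factors as (x - 1)^3. The eigenvalues (with algebraic multiplicities) are λ = 1 with multiplicity 3.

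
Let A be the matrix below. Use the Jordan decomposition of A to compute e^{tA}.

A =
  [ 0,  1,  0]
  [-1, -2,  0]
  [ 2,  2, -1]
e^{tA} =
  [t*exp(-t) + exp(-t), t*exp(-t), 0]
  [-t*exp(-t), -t*exp(-t) + exp(-t), 0]
  [2*t*exp(-t), 2*t*exp(-t), exp(-t)]

Strategy: write A = P · J · P⁻¹ where J is a Jordan canonical form, so e^{tA} = P · e^{tJ} · P⁻¹, and e^{tJ} can be computed block-by-block.

A has Jordan form
J =
  [-1,  1,  0]
  [ 0, -1,  0]
  [ 0,  0, -1]
(up to reordering of blocks).

Per-block formulas:
  For a 1×1 block at λ = -1: exp(t · [-1]) = [e^(-1t)].
  For a 2×2 Jordan block J_2(-1): exp(t · J_2(-1)) = e^(-1t)·(I + t·N), where N is the 2×2 nilpotent shift.

After assembling e^{tJ} and conjugating by P, we get:

e^{tA} =
  [t*exp(-t) + exp(-t), t*exp(-t), 0]
  [-t*exp(-t), -t*exp(-t) + exp(-t), 0]
  [2*t*exp(-t), 2*t*exp(-t), exp(-t)]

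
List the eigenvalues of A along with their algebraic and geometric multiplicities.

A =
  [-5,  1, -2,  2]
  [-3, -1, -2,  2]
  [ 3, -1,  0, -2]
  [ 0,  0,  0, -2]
λ = -2: alg = 4, geom = 3

Step 1 — factor the characteristic polynomial to read off the algebraic multiplicities:
  χ_A(x) = (x + 2)^4

Step 2 — compute geometric multiplicities via the rank-nullity identity g(λ) = n − rank(A − λI):
  rank(A − (-2)·I) = 1, so dim ker(A − (-2)·I) = n − 1 = 3

Summary:
  λ = -2: algebraic multiplicity = 4, geometric multiplicity = 3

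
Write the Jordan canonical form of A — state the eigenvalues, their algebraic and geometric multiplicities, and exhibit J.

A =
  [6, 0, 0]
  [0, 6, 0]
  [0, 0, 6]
J_1(6) ⊕ J_1(6) ⊕ J_1(6)

The characteristic polynomial is
  det(x·I − A) = x^3 - 18*x^2 + 108*x - 216 = (x - 6)^3

Eigenvalues and multiplicities (the geometric multiplicity of λ is n − rank(A − λI), which equals the number of Jordan blocks for λ):
  λ = 6: algebraic multiplicity = 3, geometric multiplicity = 3

Determining the block sizes for each eigenvalue:
  λ = 6: gm = am = 3, so every block has size 1 → block sizes [1, 1, 1]

Assembling the blocks gives a Jordan form
J =
  [6, 0, 0]
  [0, 6, 0]
  [0, 0, 6]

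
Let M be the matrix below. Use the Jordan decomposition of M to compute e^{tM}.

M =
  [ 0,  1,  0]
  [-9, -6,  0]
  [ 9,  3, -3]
e^{tM} =
  [3*t*exp(-3*t) + exp(-3*t), t*exp(-3*t), 0]
  [-9*t*exp(-3*t), -3*t*exp(-3*t) + exp(-3*t), 0]
  [9*t*exp(-3*t), 3*t*exp(-3*t), exp(-3*t)]

Strategy: write M = P · J · P⁻¹ where J is a Jordan canonical form, so e^{tM} = P · e^{tJ} · P⁻¹, and e^{tJ} can be computed block-by-block.

M has Jordan form
J =
  [-3,  1,  0]
  [ 0, -3,  0]
  [ 0,  0, -3]
(up to reordering of blocks).

Per-block formulas:
  For a 1×1 block at λ = -3: exp(t · [-3]) = [e^(-3t)].
  For a 2×2 Jordan block J_2(-3): exp(t · J_2(-3)) = e^(-3t)·(I + t·N), where N is the 2×2 nilpotent shift.

After assembling e^{tJ} and conjugating by P, we get:

e^{tM} =
  [3*t*exp(-3*t) + exp(-3*t), t*exp(-3*t), 0]
  [-9*t*exp(-3*t), -3*t*exp(-3*t) + exp(-3*t), 0]
  [9*t*exp(-3*t), 3*t*exp(-3*t), exp(-3*t)]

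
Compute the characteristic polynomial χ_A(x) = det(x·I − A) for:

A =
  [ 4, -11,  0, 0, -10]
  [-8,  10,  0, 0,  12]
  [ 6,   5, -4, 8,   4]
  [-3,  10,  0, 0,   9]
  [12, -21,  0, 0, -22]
x^5 + 12*x^4 + 48*x^3 + 64*x^2

Expanding det(x·I − A) (e.g. by cofactor expansion or by noting that A is similar to its Jordan form J, which has the same characteristic polynomial as A) gives
  χ_A(x) = x^5 + 12*x^4 + 48*x^3 + 64*x^2
which factors as x^2*(x + 4)^3. The eigenvalues (with algebraic multiplicities) are λ = -4 with multiplicity 3, λ = 0 with multiplicity 2.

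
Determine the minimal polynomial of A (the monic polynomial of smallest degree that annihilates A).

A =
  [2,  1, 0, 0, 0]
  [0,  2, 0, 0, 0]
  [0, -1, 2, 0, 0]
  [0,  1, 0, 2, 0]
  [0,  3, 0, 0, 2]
x^2 - 4*x + 4

The characteristic polynomial is χ_A(x) = (x - 2)^5, so the eigenvalues are known. The minimal polynomial is
  m_A(x) = Π_λ (x − λ)^{k_λ}
where k_λ is the size of the *largest* Jordan block for λ (equivalently, the smallest k with (A − λI)^k v = 0 for every generalised eigenvector v of λ).

  λ = 2: largest Jordan block has size 2, contributing (x − 2)^2

So m_A(x) = (x - 2)^2 = x^2 - 4*x + 4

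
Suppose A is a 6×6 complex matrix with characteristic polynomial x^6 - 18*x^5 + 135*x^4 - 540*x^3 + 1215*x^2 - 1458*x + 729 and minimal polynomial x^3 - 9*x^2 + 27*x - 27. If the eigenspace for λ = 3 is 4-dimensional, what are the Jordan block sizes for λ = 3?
Block sizes for λ = 3: [3, 1, 1, 1]

Step 1 — from the characteristic polynomial, algebraic multiplicity of λ = 3 is 6. From dim ker(A − (3)·I) = 4, there are exactly 4 Jordan blocks for λ = 3.
Step 2 — from the minimal polynomial, the factor (x − 3)^3 tells us the largest block for λ = 3 has size 3.
Step 3 — with total size 6, 4 blocks, and largest block 3, the block sizes (in nonincreasing order) are [3, 1, 1, 1].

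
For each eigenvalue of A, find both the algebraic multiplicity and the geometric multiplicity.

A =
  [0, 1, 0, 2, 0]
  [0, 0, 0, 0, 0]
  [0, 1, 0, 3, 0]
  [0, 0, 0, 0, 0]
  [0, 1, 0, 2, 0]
λ = 0: alg = 5, geom = 3

Step 1 — factor the characteristic polynomial to read off the algebraic multiplicities:
  χ_A(x) = x^5

Step 2 — compute geometric multiplicities via the rank-nullity identity g(λ) = n − rank(A − λI):
  rank(A − (0)·I) = 2, so dim ker(A − (0)·I) = n − 2 = 3

Summary:
  λ = 0: algebraic multiplicity = 5, geometric multiplicity = 3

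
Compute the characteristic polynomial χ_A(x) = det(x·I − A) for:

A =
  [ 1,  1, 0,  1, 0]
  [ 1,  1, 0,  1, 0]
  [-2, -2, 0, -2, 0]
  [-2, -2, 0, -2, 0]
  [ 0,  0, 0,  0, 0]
x^5

Expanding det(x·I − A) (e.g. by cofactor expansion or by noting that A is similar to its Jordan form J, which has the same characteristic polynomial as A) gives
  χ_A(x) = x^5
which factors as x^5. The eigenvalues (with algebraic multiplicities) are λ = 0 with multiplicity 5.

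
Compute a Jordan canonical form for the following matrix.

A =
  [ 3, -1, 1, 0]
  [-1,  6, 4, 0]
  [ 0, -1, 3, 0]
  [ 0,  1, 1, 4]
J_3(4) ⊕ J_1(4)

The characteristic polynomial is
  det(x·I − A) = x^4 - 16*x^3 + 96*x^2 - 256*x + 256 = (x - 4)^4

Eigenvalues and multiplicities (the geometric multiplicity of λ is n − rank(A − λI), which equals the number of Jordan blocks for λ):
  λ = 4: algebraic multiplicity = 4, geometric multiplicity = 2

Determining the block sizes for each eigenvalue:
  λ = 4: with am = 4 and gm = 2, the partition is not yet determined (e.g. several partitions of 4 into 2 parts exist). Let N = A − (4)·I. Computing rank(N^1) = 2, rank(N^2) = 1, rank(N^3) = 0; the number of blocks of size ≥ j is rank(N^{j−1}) − rank(N^j), giving [2, 1, 1]. So we have 1 block(s) of size 3, 1 block(s) of size 1 → block sizes [3, 1]

Assembling the blocks gives a Jordan form
J =
  [4, 1, 0, 0]
  [0, 4, 1, 0]
  [0, 0, 4, 0]
  [0, 0, 0, 4]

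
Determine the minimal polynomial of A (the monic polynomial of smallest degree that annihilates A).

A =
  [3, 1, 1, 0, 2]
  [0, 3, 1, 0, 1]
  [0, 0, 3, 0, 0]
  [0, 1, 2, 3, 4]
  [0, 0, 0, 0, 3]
x^3 - 9*x^2 + 27*x - 27

The characteristic polynomial is χ_A(x) = (x - 3)^5, so the eigenvalues are known. The minimal polynomial is
  m_A(x) = Π_λ (x − λ)^{k_λ}
where k_λ is the size of the *largest* Jordan block for λ (equivalently, the smallest k with (A − λI)^k v = 0 for every generalised eigenvector v of λ).

  λ = 3: largest Jordan block has size 3, contributing (x − 3)^3

So m_A(x) = (x - 3)^3 = x^3 - 9*x^2 + 27*x - 27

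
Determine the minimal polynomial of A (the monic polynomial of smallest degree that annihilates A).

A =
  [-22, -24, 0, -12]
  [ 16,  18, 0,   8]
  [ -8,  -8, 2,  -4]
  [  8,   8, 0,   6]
x^2 - 4

The characteristic polynomial is χ_A(x) = (x - 2)^3*(x + 2), so the eigenvalues are known. The minimal polynomial is
  m_A(x) = Π_λ (x − λ)^{k_λ}
where k_λ is the size of the *largest* Jordan block for λ (equivalently, the smallest k with (A − λI)^k v = 0 for every generalised eigenvector v of λ).

  λ = -2: largest Jordan block has size 1, contributing (x + 2)
  λ = 2: largest Jordan block has size 1, contributing (x − 2)

So m_A(x) = (x - 2)*(x + 2) = x^2 - 4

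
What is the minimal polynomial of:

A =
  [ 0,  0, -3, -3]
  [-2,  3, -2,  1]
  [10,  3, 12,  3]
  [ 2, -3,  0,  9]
x^2 - 12*x + 36

The characteristic polynomial is χ_A(x) = (x - 6)^4, so the eigenvalues are known. The minimal polynomial is
  m_A(x) = Π_λ (x − λ)^{k_λ}
where k_λ is the size of the *largest* Jordan block for λ (equivalently, the smallest k with (A − λI)^k v = 0 for every generalised eigenvector v of λ).

  λ = 6: largest Jordan block has size 2, contributing (x − 6)^2

So m_A(x) = (x - 6)^2 = x^2 - 12*x + 36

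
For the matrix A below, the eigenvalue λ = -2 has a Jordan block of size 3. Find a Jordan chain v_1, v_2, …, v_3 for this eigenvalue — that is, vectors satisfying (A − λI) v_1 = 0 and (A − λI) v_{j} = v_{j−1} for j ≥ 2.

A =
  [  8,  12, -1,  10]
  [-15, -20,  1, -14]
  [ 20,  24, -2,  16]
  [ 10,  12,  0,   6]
A Jordan chain for λ = -2 of length 3:
v_1 = (2, -3, 4, 2)ᵀ
v_2 = (-1, 1, 0, 0)ᵀ
v_3 = (0, 0, 1, 0)ᵀ

Let N = A − (-2)·I. We want v_3 with N^3 v_3 = 0 but N^2 v_3 ≠ 0; then v_{j-1} := N · v_j for j = 3, …, 2.

Pick v_3 = (0, 0, 1, 0)ᵀ.
Then v_2 = N · v_3 = (-1, 1, 0, 0)ᵀ.
Then v_1 = N · v_2 = (2, -3, 4, 2)ᵀ.

Sanity check: (A − (-2)·I) v_1 = (0, 0, 0, 0)ᵀ = 0. ✓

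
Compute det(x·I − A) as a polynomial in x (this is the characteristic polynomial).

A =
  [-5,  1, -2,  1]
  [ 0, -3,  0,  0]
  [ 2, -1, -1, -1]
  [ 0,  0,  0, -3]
x^4 + 12*x^3 + 54*x^2 + 108*x + 81

Expanding det(x·I − A) (e.g. by cofactor expansion or by noting that A is similar to its Jordan form J, which has the same characteristic polynomial as A) gives
  χ_A(x) = x^4 + 12*x^3 + 54*x^2 + 108*x + 81
which factors as (x + 3)^4. The eigenvalues (with algebraic multiplicities) are λ = -3 with multiplicity 4.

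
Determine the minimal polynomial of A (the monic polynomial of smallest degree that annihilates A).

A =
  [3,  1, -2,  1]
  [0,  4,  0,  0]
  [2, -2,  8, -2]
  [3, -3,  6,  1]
x^2 - 8*x + 16

The characteristic polynomial is χ_A(x) = (x - 4)^4, so the eigenvalues are known. The minimal polynomial is
  m_A(x) = Π_λ (x − λ)^{k_λ}
where k_λ is the size of the *largest* Jordan block for λ (equivalently, the smallest k with (A − λI)^k v = 0 for every generalised eigenvector v of λ).

  λ = 4: largest Jordan block has size 2, contributing (x − 4)^2

So m_A(x) = (x - 4)^2 = x^2 - 8*x + 16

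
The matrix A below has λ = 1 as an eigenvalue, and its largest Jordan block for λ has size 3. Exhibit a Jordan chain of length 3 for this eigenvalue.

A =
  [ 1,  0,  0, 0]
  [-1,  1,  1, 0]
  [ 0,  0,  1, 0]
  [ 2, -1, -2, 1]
A Jordan chain for λ = 1 of length 3:
v_1 = (0, 0, 0, 1)ᵀ
v_2 = (0, -1, 0, 2)ᵀ
v_3 = (1, 0, 0, 0)ᵀ

Let N = A − (1)·I. We want v_3 with N^3 v_3 = 0 but N^2 v_3 ≠ 0; then v_{j-1} := N · v_j for j = 3, …, 2.

Pick v_3 = (1, 0, 0, 0)ᵀ.
Then v_2 = N · v_3 = (0, -1, 0, 2)ᵀ.
Then v_1 = N · v_2 = (0, 0, 0, 1)ᵀ.

Sanity check: (A − (1)·I) v_1 = (0, 0, 0, 0)ᵀ = 0. ✓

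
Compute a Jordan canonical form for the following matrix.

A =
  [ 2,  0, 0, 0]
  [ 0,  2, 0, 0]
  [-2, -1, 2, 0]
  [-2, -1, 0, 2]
J_2(2) ⊕ J_1(2) ⊕ J_1(2)

The characteristic polynomial is
  det(x·I − A) = x^4 - 8*x^3 + 24*x^2 - 32*x + 16 = (x - 2)^4

Eigenvalues and multiplicities (the geometric multiplicity of λ is n − rank(A − λI), which equals the number of Jordan blocks for λ):
  λ = 2: algebraic multiplicity = 4, geometric multiplicity = 3

Determining the block sizes for each eigenvalue:
  λ = 2: 3 blocks summing to 4 forces exactly one block of size 2 and the rest size 1 → block sizes [2, 1, 1]

Assembling the blocks gives a Jordan form
J =
  [2, 1, 0, 0]
  [0, 2, 0, 0]
  [0, 0, 2, 0]
  [0, 0, 0, 2]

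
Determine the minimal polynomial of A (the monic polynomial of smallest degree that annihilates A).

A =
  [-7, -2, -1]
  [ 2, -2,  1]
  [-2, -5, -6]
x^3 + 15*x^2 + 75*x + 125

The characteristic polynomial is χ_A(x) = (x + 5)^3, so the eigenvalues are known. The minimal polynomial is
  m_A(x) = Π_λ (x − λ)^{k_λ}
where k_λ is the size of the *largest* Jordan block for λ (equivalently, the smallest k with (A − λI)^k v = 0 for every generalised eigenvector v of λ).

  λ = -5: largest Jordan block has size 3, contributing (x + 5)^3

So m_A(x) = (x + 5)^3 = x^3 + 15*x^2 + 75*x + 125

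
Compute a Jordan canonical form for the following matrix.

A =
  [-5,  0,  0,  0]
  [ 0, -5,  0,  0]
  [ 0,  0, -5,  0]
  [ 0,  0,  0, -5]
J_1(-5) ⊕ J_1(-5) ⊕ J_1(-5) ⊕ J_1(-5)

The characteristic polynomial is
  det(x·I − A) = x^4 + 20*x^3 + 150*x^2 + 500*x + 625 = (x + 5)^4

Eigenvalues and multiplicities (the geometric multiplicity of λ is n − rank(A − λI), which equals the number of Jordan blocks for λ):
  λ = -5: algebraic multiplicity = 4, geometric multiplicity = 4

Determining the block sizes for each eigenvalue:
  λ = -5: gm = am = 4, so every block has size 1 → block sizes [1, 1, 1, 1]

Assembling the blocks gives a Jordan form
J =
  [-5,  0,  0,  0]
  [ 0, -5,  0,  0]
  [ 0,  0, -5,  0]
  [ 0,  0,  0, -5]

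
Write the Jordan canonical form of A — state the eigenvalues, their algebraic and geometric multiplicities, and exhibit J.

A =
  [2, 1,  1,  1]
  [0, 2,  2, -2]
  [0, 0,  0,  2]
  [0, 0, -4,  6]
J_2(2) ⊕ J_1(2) ⊕ J_1(4)

The characteristic polynomial is
  det(x·I − A) = x^4 - 10*x^3 + 36*x^2 - 56*x + 32 = (x - 4)*(x - 2)^3

Eigenvalues and multiplicities (the geometric multiplicity of λ is n − rank(A − λI), which equals the number of Jordan blocks for λ):
  λ = 2: algebraic multiplicity = 3, geometric multiplicity = 2
  λ = 4: algebraic multiplicity = 1, geometric multiplicity = 1

Determining the block sizes for each eigenvalue:
  λ = 2: 2 blocks summing to 3 forces exactly one block of size 2 and the rest size 1 → block sizes [2, 1]
  λ = 4: one block (gm = 1), so the single block has size am = 1 → block sizes [1]

Assembling the blocks gives a Jordan form
J =
  [2, 1, 0, 0]
  [0, 2, 0, 0]
  [0, 0, 2, 0]
  [0, 0, 0, 4]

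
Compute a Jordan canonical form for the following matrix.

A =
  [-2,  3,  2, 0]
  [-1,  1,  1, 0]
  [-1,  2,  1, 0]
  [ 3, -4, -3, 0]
J_3(0) ⊕ J_1(0)

The characteristic polynomial is
  det(x·I − A) = x^4

Eigenvalues and multiplicities (the geometric multiplicity of λ is n − rank(A − λI), which equals the number of Jordan blocks for λ):
  λ = 0: algebraic multiplicity = 4, geometric multiplicity = 2

Determining the block sizes for each eigenvalue:
  λ = 0: with am = 4 and gm = 2, the partition is not yet determined (e.g. several partitions of 4 into 2 parts exist). Let N = A − (0)·I. Computing rank(N^1) = 2, rank(N^2) = 1, rank(N^3) = 0; the number of blocks of size ≥ j is rank(N^{j−1}) − rank(N^j), giving [2, 1, 1]. So we have 1 block(s) of size 3, 1 block(s) of size 1 → block sizes [3, 1]

Assembling the blocks gives a Jordan form
J =
  [0, 1, 0, 0]
  [0, 0, 1, 0]
  [0, 0, 0, 0]
  [0, 0, 0, 0]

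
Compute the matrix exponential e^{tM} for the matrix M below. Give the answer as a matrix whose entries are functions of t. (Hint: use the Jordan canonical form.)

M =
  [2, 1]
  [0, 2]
e^{tM} =
  [exp(2*t), t*exp(2*t)]
  [0, exp(2*t)]

Strategy: write M = P · J · P⁻¹ where J is a Jordan canonical form, so e^{tM} = P · e^{tJ} · P⁻¹, and e^{tJ} can be computed block-by-block.

M has Jordan form
J =
  [2, 1]
  [0, 2]
(up to reordering of blocks).

Per-block formulas:
  For a 2×2 Jordan block J_2(2): exp(t · J_2(2)) = e^(2t)·(I + t·N), where N is the 2×2 nilpotent shift.

After assembling e^{tJ} and conjugating by P, we get:

e^{tM} =
  [exp(2*t), t*exp(2*t)]
  [0, exp(2*t)]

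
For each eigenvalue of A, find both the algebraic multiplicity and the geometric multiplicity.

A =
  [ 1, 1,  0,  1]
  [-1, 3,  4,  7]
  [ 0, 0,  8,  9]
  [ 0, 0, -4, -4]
λ = 2: alg = 4, geom = 2

Step 1 — factor the characteristic polynomial to read off the algebraic multiplicities:
  χ_A(x) = (x - 2)^4

Step 2 — compute geometric multiplicities via the rank-nullity identity g(λ) = n − rank(A − λI):
  rank(A − (2)·I) = 2, so dim ker(A − (2)·I) = n − 2 = 2

Summary:
  λ = 2: algebraic multiplicity = 4, geometric multiplicity = 2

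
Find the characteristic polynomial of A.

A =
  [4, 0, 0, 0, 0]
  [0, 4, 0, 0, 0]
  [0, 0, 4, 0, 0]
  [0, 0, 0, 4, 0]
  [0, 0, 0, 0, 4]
x^5 - 20*x^4 + 160*x^3 - 640*x^2 + 1280*x - 1024

Expanding det(x·I − A) (e.g. by cofactor expansion or by noting that A is similar to its Jordan form J, which has the same characteristic polynomial as A) gives
  χ_A(x) = x^5 - 20*x^4 + 160*x^3 - 640*x^2 + 1280*x - 1024
which factors as (x - 4)^5. The eigenvalues (with algebraic multiplicities) are λ = 4 with multiplicity 5.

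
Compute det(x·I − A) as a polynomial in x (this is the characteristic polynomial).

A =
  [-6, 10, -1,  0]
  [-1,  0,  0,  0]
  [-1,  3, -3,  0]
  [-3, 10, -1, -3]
x^4 + 12*x^3 + 54*x^2 + 108*x + 81

Expanding det(x·I − A) (e.g. by cofactor expansion or by noting that A is similar to its Jordan form J, which has the same characteristic polynomial as A) gives
  χ_A(x) = x^4 + 12*x^3 + 54*x^2 + 108*x + 81
which factors as (x + 3)^4. The eigenvalues (with algebraic multiplicities) are λ = -3 with multiplicity 4.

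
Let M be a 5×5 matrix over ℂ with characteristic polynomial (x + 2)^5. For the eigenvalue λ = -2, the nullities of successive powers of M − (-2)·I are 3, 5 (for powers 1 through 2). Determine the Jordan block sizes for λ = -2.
Block sizes for λ = -2: [2, 2, 1]

From the dimensions of kernels of powers, the number of Jordan blocks of size at least j is d_j − d_{j−1} where d_j = dim ker(N^j) (with d_0 = 0). Computing the differences gives [3, 2].
The number of blocks of size exactly k is (#blocks of size ≥ k) − (#blocks of size ≥ k + 1), so the partition is: 1 block(s) of size 1, 2 block(s) of size 2.
In nonincreasing order the block sizes are [2, 2, 1].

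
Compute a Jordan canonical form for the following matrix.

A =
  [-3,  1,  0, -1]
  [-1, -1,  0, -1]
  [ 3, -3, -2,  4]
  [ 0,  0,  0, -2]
J_2(-2) ⊕ J_2(-2)

The characteristic polynomial is
  det(x·I − A) = x^4 + 8*x^3 + 24*x^2 + 32*x + 16 = (x + 2)^4

Eigenvalues and multiplicities (the geometric multiplicity of λ is n − rank(A − λI), which equals the number of Jordan blocks for λ):
  λ = -2: algebraic multiplicity = 4, geometric multiplicity = 2

Determining the block sizes for each eigenvalue:
  λ = -2: with am = 4 and gm = 2, the partition is not yet determined (e.g. several partitions of 4 into 2 parts exist). Let N = A − (-2)·I. Computing rank(N^1) = 2, rank(N^2) = 0; the number of blocks of size ≥ j is rank(N^{j−1}) − rank(N^j), giving [2, 2]. So we have 2 block(s) of size 2 → block sizes [2, 2]

Assembling the blocks gives a Jordan form
J =
  [-2,  1,  0,  0]
  [ 0, -2,  0,  0]
  [ 0,  0, -2,  1]
  [ 0,  0,  0, -2]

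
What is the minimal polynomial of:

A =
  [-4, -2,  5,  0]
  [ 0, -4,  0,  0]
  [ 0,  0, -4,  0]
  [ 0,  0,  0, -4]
x^2 + 8*x + 16

The characteristic polynomial is χ_A(x) = (x + 4)^4, so the eigenvalues are known. The minimal polynomial is
  m_A(x) = Π_λ (x − λ)^{k_λ}
where k_λ is the size of the *largest* Jordan block for λ (equivalently, the smallest k with (A − λI)^k v = 0 for every generalised eigenvector v of λ).

  λ = -4: largest Jordan block has size 2, contributing (x + 4)^2

So m_A(x) = (x + 4)^2 = x^2 + 8*x + 16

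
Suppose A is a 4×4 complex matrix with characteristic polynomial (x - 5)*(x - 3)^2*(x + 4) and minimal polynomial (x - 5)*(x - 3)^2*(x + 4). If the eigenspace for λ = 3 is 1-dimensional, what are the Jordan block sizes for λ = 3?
Block sizes for λ = 3: [2]

Step 1 — from the characteristic polynomial, algebraic multiplicity of λ = 3 is 2. From dim ker(A − (3)·I) = 1, there are exactly 1 Jordan blocks for λ = 3.
Step 2 — from the minimal polynomial, the factor (x − 3)^2 tells us the largest block for λ = 3 has size 2.
Step 3 — with total size 2, 1 blocks, and largest block 2, the block sizes (in nonincreasing order) are [2].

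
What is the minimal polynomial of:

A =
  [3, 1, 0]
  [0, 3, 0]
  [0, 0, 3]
x^2 - 6*x + 9

The characteristic polynomial is χ_A(x) = (x - 3)^3, so the eigenvalues are known. The minimal polynomial is
  m_A(x) = Π_λ (x − λ)^{k_λ}
where k_λ is the size of the *largest* Jordan block for λ (equivalently, the smallest k with (A − λI)^k v = 0 for every generalised eigenvector v of λ).

  λ = 3: largest Jordan block has size 2, contributing (x − 3)^2

So m_A(x) = (x - 3)^2 = x^2 - 6*x + 9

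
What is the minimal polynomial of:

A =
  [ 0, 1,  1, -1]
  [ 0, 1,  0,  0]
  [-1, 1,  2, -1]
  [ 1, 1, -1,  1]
x^3 - 3*x^2 + 3*x - 1

The characteristic polynomial is χ_A(x) = (x - 1)^4, so the eigenvalues are known. The minimal polynomial is
  m_A(x) = Π_λ (x − λ)^{k_λ}
where k_λ is the size of the *largest* Jordan block for λ (equivalently, the smallest k with (A − λI)^k v = 0 for every generalised eigenvector v of λ).

  λ = 1: largest Jordan block has size 3, contributing (x − 1)^3

So m_A(x) = (x - 1)^3 = x^3 - 3*x^2 + 3*x - 1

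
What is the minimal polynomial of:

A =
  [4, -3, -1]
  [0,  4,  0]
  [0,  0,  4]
x^2 - 8*x + 16

The characteristic polynomial is χ_A(x) = (x - 4)^3, so the eigenvalues are known. The minimal polynomial is
  m_A(x) = Π_λ (x − λ)^{k_λ}
where k_λ is the size of the *largest* Jordan block for λ (equivalently, the smallest k with (A − λI)^k v = 0 for every generalised eigenvector v of λ).

  λ = 4: largest Jordan block has size 2, contributing (x − 4)^2

So m_A(x) = (x - 4)^2 = x^2 - 8*x + 16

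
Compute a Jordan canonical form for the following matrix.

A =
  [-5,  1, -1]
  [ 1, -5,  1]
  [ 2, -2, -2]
J_2(-4) ⊕ J_1(-4)

The characteristic polynomial is
  det(x·I − A) = x^3 + 12*x^2 + 48*x + 64 = (x + 4)^3

Eigenvalues and multiplicities (the geometric multiplicity of λ is n − rank(A − λI), which equals the number of Jordan blocks for λ):
  λ = -4: algebraic multiplicity = 3, geometric multiplicity = 2

Determining the block sizes for each eigenvalue:
  λ = -4: 2 blocks summing to 3 forces exactly one block of size 2 and the rest size 1 → block sizes [2, 1]

Assembling the blocks gives a Jordan form
J =
  [-4,  1,  0]
  [ 0, -4,  0]
  [ 0,  0, -4]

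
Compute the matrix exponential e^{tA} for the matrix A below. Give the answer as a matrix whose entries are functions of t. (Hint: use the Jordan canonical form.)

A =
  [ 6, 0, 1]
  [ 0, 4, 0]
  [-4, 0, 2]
e^{tA} =
  [2*t*exp(4*t) + exp(4*t), 0, t*exp(4*t)]
  [0, exp(4*t), 0]
  [-4*t*exp(4*t), 0, -2*t*exp(4*t) + exp(4*t)]

Strategy: write A = P · J · P⁻¹ where J is a Jordan canonical form, so e^{tA} = P · e^{tJ} · P⁻¹, and e^{tJ} can be computed block-by-block.

A has Jordan form
J =
  [4, 1, 0]
  [0, 4, 0]
  [0, 0, 4]
(up to reordering of blocks).

Per-block formulas:
  For a 2×2 Jordan block J_2(4): exp(t · J_2(4)) = e^(4t)·(I + t·N), where N is the 2×2 nilpotent shift.
  For a 1×1 block at λ = 4: exp(t · [4]) = [e^(4t)].

After assembling e^{tJ} and conjugating by P, we get:

e^{tA} =
  [2*t*exp(4*t) + exp(4*t), 0, t*exp(4*t)]
  [0, exp(4*t), 0]
  [-4*t*exp(4*t), 0, -2*t*exp(4*t) + exp(4*t)]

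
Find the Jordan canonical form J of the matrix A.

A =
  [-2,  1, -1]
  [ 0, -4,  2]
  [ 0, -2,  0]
J_2(-2) ⊕ J_1(-2)

The characteristic polynomial is
  det(x·I − A) = x^3 + 6*x^2 + 12*x + 8 = (x + 2)^3

Eigenvalues and multiplicities (the geometric multiplicity of λ is n − rank(A − λI), which equals the number of Jordan blocks for λ):
  λ = -2: algebraic multiplicity = 3, geometric multiplicity = 2

Determining the block sizes for each eigenvalue:
  λ = -2: 2 blocks summing to 3 forces exactly one block of size 2 and the rest size 1 → block sizes [2, 1]

Assembling the blocks gives a Jordan form
J =
  [-2,  1,  0]
  [ 0, -2,  0]
  [ 0,  0, -2]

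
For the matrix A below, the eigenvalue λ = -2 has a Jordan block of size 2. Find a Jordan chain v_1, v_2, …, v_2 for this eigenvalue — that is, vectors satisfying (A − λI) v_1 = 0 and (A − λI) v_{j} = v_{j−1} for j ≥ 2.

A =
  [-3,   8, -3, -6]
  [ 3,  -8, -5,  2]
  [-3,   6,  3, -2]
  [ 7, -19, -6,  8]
A Jordan chain for λ = -2 of length 2:
v_1 = (2, -2, 2, -4)ᵀ
v_2 = (3, 1, 1, 0)ᵀ

Let N = A − (-2)·I. We want v_2 with N^2 v_2 = 0 but N^1 v_2 ≠ 0; then v_{j-1} := N · v_j for j = 2, …, 2.

Pick v_2 = (3, 1, 1, 0)ᵀ.
Then v_1 = N · v_2 = (2, -2, 2, -4)ᵀ.

Sanity check: (A − (-2)·I) v_1 = (0, 0, 0, 0)ᵀ = 0. ✓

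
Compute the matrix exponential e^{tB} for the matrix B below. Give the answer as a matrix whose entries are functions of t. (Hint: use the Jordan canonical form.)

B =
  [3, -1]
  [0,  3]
e^{tB} =
  [exp(3*t), -t*exp(3*t)]
  [0, exp(3*t)]

Strategy: write B = P · J · P⁻¹ where J is a Jordan canonical form, so e^{tB} = P · e^{tJ} · P⁻¹, and e^{tJ} can be computed block-by-block.

B has Jordan form
J =
  [3, 1]
  [0, 3]
(up to reordering of blocks).

Per-block formulas:
  For a 2×2 Jordan block J_2(3): exp(t · J_2(3)) = e^(3t)·(I + t·N), where N is the 2×2 nilpotent shift.

After assembling e^{tJ} and conjugating by P, we get:

e^{tB} =
  [exp(3*t), -t*exp(3*t)]
  [0, exp(3*t)]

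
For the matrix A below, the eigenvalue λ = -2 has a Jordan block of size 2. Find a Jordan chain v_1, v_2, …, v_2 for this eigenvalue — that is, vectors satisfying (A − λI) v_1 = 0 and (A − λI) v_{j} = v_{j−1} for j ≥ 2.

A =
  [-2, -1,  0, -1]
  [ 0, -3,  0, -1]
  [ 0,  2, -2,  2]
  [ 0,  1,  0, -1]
A Jordan chain for λ = -2 of length 2:
v_1 = (-1, -1, 2, 1)ᵀ
v_2 = (0, 1, 0, 0)ᵀ

Let N = A − (-2)·I. We want v_2 with N^2 v_2 = 0 but N^1 v_2 ≠ 0; then v_{j-1} := N · v_j for j = 2, …, 2.

Pick v_2 = (0, 1, 0, 0)ᵀ.
Then v_1 = N · v_2 = (-1, -1, 2, 1)ᵀ.

Sanity check: (A − (-2)·I) v_1 = (0, 0, 0, 0)ᵀ = 0. ✓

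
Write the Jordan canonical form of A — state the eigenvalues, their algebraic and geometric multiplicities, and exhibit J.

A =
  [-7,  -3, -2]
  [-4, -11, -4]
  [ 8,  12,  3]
J_2(-5) ⊕ J_1(-5)

The characteristic polynomial is
  det(x·I − A) = x^3 + 15*x^2 + 75*x + 125 = (x + 5)^3

Eigenvalues and multiplicities (the geometric multiplicity of λ is n − rank(A − λI), which equals the number of Jordan blocks for λ):
  λ = -5: algebraic multiplicity = 3, geometric multiplicity = 2

Determining the block sizes for each eigenvalue:
  λ = -5: 2 blocks summing to 3 forces exactly one block of size 2 and the rest size 1 → block sizes [2, 1]

Assembling the blocks gives a Jordan form
J =
  [-5,  1,  0]
  [ 0, -5,  0]
  [ 0,  0, -5]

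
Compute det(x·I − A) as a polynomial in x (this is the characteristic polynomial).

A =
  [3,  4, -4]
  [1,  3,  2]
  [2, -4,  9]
x^3 - 15*x^2 + 75*x - 125

Expanding det(x·I − A) (e.g. by cofactor expansion or by noting that A is similar to its Jordan form J, which has the same characteristic polynomial as A) gives
  χ_A(x) = x^3 - 15*x^2 + 75*x - 125
which factors as (x - 5)^3. The eigenvalues (with algebraic multiplicities) are λ = 5 with multiplicity 3.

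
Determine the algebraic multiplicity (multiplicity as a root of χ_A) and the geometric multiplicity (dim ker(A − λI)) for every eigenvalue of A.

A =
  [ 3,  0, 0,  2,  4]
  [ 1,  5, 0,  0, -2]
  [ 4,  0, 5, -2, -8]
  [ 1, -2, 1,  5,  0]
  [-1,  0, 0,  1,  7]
λ = 5: alg = 5, geom = 2

Step 1 — factor the characteristic polynomial to read off the algebraic multiplicities:
  χ_A(x) = (x - 5)^5

Step 2 — compute geometric multiplicities via the rank-nullity identity g(λ) = n − rank(A − λI):
  rank(A − (5)·I) = 3, so dim ker(A − (5)·I) = n − 3 = 2

Summary:
  λ = 5: algebraic multiplicity = 5, geometric multiplicity = 2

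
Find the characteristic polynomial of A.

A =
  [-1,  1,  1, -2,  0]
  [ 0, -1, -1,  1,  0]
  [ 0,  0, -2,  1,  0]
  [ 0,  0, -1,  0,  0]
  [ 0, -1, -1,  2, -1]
x^5 + 5*x^4 + 10*x^3 + 10*x^2 + 5*x + 1

Expanding det(x·I − A) (e.g. by cofactor expansion or by noting that A is similar to its Jordan form J, which has the same characteristic polynomial as A) gives
  χ_A(x) = x^5 + 5*x^4 + 10*x^3 + 10*x^2 + 5*x + 1
which factors as (x + 1)^5. The eigenvalues (with algebraic multiplicities) are λ = -1 with multiplicity 5.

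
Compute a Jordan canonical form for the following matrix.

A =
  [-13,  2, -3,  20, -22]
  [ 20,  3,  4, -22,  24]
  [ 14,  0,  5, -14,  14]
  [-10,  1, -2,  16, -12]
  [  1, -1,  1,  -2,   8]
J_1(-2) ⊕ J_2(5) ⊕ J_1(5) ⊕ J_1(6)

The characteristic polynomial is
  det(x·I − A) = x^5 - 19*x^4 + 123*x^3 - 245*x^2 - 400*x + 1500 = (x - 6)*(x - 5)^3*(x + 2)

Eigenvalues and multiplicities (the geometric multiplicity of λ is n − rank(A − λI), which equals the number of Jordan blocks for λ):
  λ = -2: algebraic multiplicity = 1, geometric multiplicity = 1
  λ = 5: algebraic multiplicity = 3, geometric multiplicity = 2
  λ = 6: algebraic multiplicity = 1, geometric multiplicity = 1

Determining the block sizes for each eigenvalue:
  λ = -2: one block (gm = 1), so the single block has size am = 1 → block sizes [1]
  λ = 5: 2 blocks summing to 3 forces exactly one block of size 2 and the rest size 1 → block sizes [2, 1]
  λ = 6: one block (gm = 1), so the single block has size am = 1 → block sizes [1]

Assembling the blocks gives a Jordan form
J =
  [-2, 0, 0, 0, 0]
  [ 0, 5, 1, 0, 0]
  [ 0, 0, 5, 0, 0]
  [ 0, 0, 0, 5, 0]
  [ 0, 0, 0, 0, 6]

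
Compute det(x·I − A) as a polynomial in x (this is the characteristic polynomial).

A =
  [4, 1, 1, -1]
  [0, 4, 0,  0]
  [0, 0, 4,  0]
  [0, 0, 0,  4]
x^4 - 16*x^3 + 96*x^2 - 256*x + 256

Expanding det(x·I − A) (e.g. by cofactor expansion or by noting that A is similar to its Jordan form J, which has the same characteristic polynomial as A) gives
  χ_A(x) = x^4 - 16*x^3 + 96*x^2 - 256*x + 256
which factors as (x - 4)^4. The eigenvalues (with algebraic multiplicities) are λ = 4 with multiplicity 4.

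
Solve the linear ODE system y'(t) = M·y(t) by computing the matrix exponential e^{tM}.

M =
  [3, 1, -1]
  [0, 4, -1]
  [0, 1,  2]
e^{tM} =
  [exp(3*t), t*exp(3*t), -t*exp(3*t)]
  [0, t*exp(3*t) + exp(3*t), -t*exp(3*t)]
  [0, t*exp(3*t), -t*exp(3*t) + exp(3*t)]

Strategy: write M = P · J · P⁻¹ where J is a Jordan canonical form, so e^{tM} = P · e^{tJ} · P⁻¹, and e^{tJ} can be computed block-by-block.

M has Jordan form
J =
  [3, 1, 0]
  [0, 3, 0]
  [0, 0, 3]
(up to reordering of blocks).

Per-block formulas:
  For a 1×1 block at λ = 3: exp(t · [3]) = [e^(3t)].
  For a 2×2 Jordan block J_2(3): exp(t · J_2(3)) = e^(3t)·(I + t·N), where N is the 2×2 nilpotent shift.

After assembling e^{tJ} and conjugating by P, we get:

e^{tM} =
  [exp(3*t), t*exp(3*t), -t*exp(3*t)]
  [0, t*exp(3*t) + exp(3*t), -t*exp(3*t)]
  [0, t*exp(3*t), -t*exp(3*t) + exp(3*t)]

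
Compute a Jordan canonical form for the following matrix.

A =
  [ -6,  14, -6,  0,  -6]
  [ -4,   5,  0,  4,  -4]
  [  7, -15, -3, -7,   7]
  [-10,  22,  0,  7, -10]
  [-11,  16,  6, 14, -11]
J_2(-3) ⊕ J_1(-3) ⊕ J_1(0) ⊕ J_1(1)

The characteristic polynomial is
  det(x·I − A) = x^5 + 8*x^4 + 18*x^3 - 27*x = x*(x - 1)*(x + 3)^3

Eigenvalues and multiplicities (the geometric multiplicity of λ is n − rank(A − λI), which equals the number of Jordan blocks for λ):
  λ = -3: algebraic multiplicity = 3, geometric multiplicity = 2
  λ = 0: algebraic multiplicity = 1, geometric multiplicity = 1
  λ = 1: algebraic multiplicity = 1, geometric multiplicity = 1

Determining the block sizes for each eigenvalue:
  λ = -3: 2 blocks summing to 3 forces exactly one block of size 2 and the rest size 1 → block sizes [2, 1]
  λ = 0: one block (gm = 1), so the single block has size am = 1 → block sizes [1]
  λ = 1: one block (gm = 1), so the single block has size am = 1 → block sizes [1]

Assembling the blocks gives a Jordan form
J =
  [-3,  1,  0, 0, 0]
  [ 0, -3,  0, 0, 0]
  [ 0,  0, -3, 0, 0]
  [ 0,  0,  0, 0, 0]
  [ 0,  0,  0, 0, 1]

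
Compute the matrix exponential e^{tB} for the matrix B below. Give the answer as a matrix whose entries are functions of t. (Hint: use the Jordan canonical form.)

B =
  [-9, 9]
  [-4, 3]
e^{tB} =
  [-6*t*exp(-3*t) + exp(-3*t), 9*t*exp(-3*t)]
  [-4*t*exp(-3*t), 6*t*exp(-3*t) + exp(-3*t)]

Strategy: write B = P · J · P⁻¹ where J is a Jordan canonical form, so e^{tB} = P · e^{tJ} · P⁻¹, and e^{tJ} can be computed block-by-block.

B has Jordan form
J =
  [-3,  1]
  [ 0, -3]
(up to reordering of blocks).

Per-block formulas:
  For a 2×2 Jordan block J_2(-3): exp(t · J_2(-3)) = e^(-3t)·(I + t·N), where N is the 2×2 nilpotent shift.

After assembling e^{tJ} and conjugating by P, we get:

e^{tB} =
  [-6*t*exp(-3*t) + exp(-3*t), 9*t*exp(-3*t)]
  [-4*t*exp(-3*t), 6*t*exp(-3*t) + exp(-3*t)]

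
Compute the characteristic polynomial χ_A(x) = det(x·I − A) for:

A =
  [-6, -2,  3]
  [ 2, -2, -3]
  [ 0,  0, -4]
x^3 + 12*x^2 + 48*x + 64

Expanding det(x·I − A) (e.g. by cofactor expansion or by noting that A is similar to its Jordan form J, which has the same characteristic polynomial as A) gives
  χ_A(x) = x^3 + 12*x^2 + 48*x + 64
which factors as (x + 4)^3. The eigenvalues (with algebraic multiplicities) are λ = -4 with multiplicity 3.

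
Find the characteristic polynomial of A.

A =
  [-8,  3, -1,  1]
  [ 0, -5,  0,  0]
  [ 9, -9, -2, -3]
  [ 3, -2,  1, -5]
x^4 + 20*x^3 + 150*x^2 + 500*x + 625

Expanding det(x·I − A) (e.g. by cofactor expansion or by noting that A is similar to its Jordan form J, which has the same characteristic polynomial as A) gives
  χ_A(x) = x^4 + 20*x^3 + 150*x^2 + 500*x + 625
which factors as (x + 5)^4. The eigenvalues (with algebraic multiplicities) are λ = -5 with multiplicity 4.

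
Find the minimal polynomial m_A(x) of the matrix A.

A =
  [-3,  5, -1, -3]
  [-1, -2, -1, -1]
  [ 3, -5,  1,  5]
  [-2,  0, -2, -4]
x^3 + 6*x^2 + 12*x + 8

The characteristic polynomial is χ_A(x) = (x + 2)^4, so the eigenvalues are known. The minimal polynomial is
  m_A(x) = Π_λ (x − λ)^{k_λ}
where k_λ is the size of the *largest* Jordan block for λ (equivalently, the smallest k with (A − λI)^k v = 0 for every generalised eigenvector v of λ).

  λ = -2: largest Jordan block has size 3, contributing (x + 2)^3

So m_A(x) = (x + 2)^3 = x^3 + 6*x^2 + 12*x + 8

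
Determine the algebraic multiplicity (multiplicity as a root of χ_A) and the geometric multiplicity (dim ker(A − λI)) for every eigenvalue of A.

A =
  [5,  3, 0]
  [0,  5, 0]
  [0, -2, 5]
λ = 5: alg = 3, geom = 2

Step 1 — factor the characteristic polynomial to read off the algebraic multiplicities:
  χ_A(x) = (x - 5)^3

Step 2 — compute geometric multiplicities via the rank-nullity identity g(λ) = n − rank(A − λI):
  rank(A − (5)·I) = 1, so dim ker(A − (5)·I) = n − 1 = 2

Summary:
  λ = 5: algebraic multiplicity = 3, geometric multiplicity = 2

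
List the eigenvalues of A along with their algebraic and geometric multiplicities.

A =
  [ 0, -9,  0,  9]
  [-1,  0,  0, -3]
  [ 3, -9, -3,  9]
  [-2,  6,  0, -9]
λ = -3: alg = 4, geom = 3

Step 1 — factor the characteristic polynomial to read off the algebraic multiplicities:
  χ_A(x) = (x + 3)^4

Step 2 — compute geometric multiplicities via the rank-nullity identity g(λ) = n − rank(A − λI):
  rank(A − (-3)·I) = 1, so dim ker(A − (-3)·I) = n − 1 = 3

Summary:
  λ = -3: algebraic multiplicity = 4, geometric multiplicity = 3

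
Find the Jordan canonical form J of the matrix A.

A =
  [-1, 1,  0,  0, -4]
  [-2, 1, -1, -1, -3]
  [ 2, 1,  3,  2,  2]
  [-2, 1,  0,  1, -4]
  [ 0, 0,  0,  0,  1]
J_3(1) ⊕ J_1(1) ⊕ J_1(1)

The characteristic polynomial is
  det(x·I − A) = x^5 - 5*x^4 + 10*x^3 - 10*x^2 + 5*x - 1 = (x - 1)^5

Eigenvalues and multiplicities (the geometric multiplicity of λ is n − rank(A − λI), which equals the number of Jordan blocks for λ):
  λ = 1: algebraic multiplicity = 5, geometric multiplicity = 3

Determining the block sizes for each eigenvalue:
  λ = 1: with am = 5 and gm = 3, the partition is not yet determined (e.g. several partitions of 5 into 3 parts exist). Let N = A − (1)·I. Computing rank(N^1) = 2, rank(N^2) = 1, rank(N^3) = 0; the number of blocks of size ≥ j is rank(N^{j−1}) − rank(N^j), giving [3, 1, 1]. So we have 1 block(s) of size 3, 2 block(s) of size 1 → block sizes [3, 1, 1]

Assembling the blocks gives a Jordan form
J =
  [1, 1, 0, 0, 0]
  [0, 1, 1, 0, 0]
  [0, 0, 1, 0, 0]
  [0, 0, 0, 1, 0]
  [0, 0, 0, 0, 1]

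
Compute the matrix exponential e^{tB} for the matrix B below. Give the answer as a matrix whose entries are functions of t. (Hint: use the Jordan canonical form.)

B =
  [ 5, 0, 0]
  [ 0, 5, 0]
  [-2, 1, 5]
e^{tB} =
  [exp(5*t), 0, 0]
  [0, exp(5*t), 0]
  [-2*t*exp(5*t), t*exp(5*t), exp(5*t)]

Strategy: write B = P · J · P⁻¹ where J is a Jordan canonical form, so e^{tB} = P · e^{tJ} · P⁻¹, and e^{tJ} can be computed block-by-block.

B has Jordan form
J =
  [5, 1, 0]
  [0, 5, 0]
  [0, 0, 5]
(up to reordering of blocks).

Per-block formulas:
  For a 1×1 block at λ = 5: exp(t · [5]) = [e^(5t)].
  For a 2×2 Jordan block J_2(5): exp(t · J_2(5)) = e^(5t)·(I + t·N), where N is the 2×2 nilpotent shift.

After assembling e^{tJ} and conjugating by P, we get:

e^{tB} =
  [exp(5*t), 0, 0]
  [0, exp(5*t), 0]
  [-2*t*exp(5*t), t*exp(5*t), exp(5*t)]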